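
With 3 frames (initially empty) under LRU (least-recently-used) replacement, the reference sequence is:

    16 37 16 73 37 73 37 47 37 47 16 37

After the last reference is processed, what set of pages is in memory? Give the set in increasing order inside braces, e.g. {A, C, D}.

{16, 37, 47}

16 -> fault, frames [16]
37 -> fault, frames [16, 37]
16 -> hit
73 -> fault, frames [37, 16, 73]
37 -> hit
73 -> hit
37 -> hit
47 -> fault, evict 16, frames [73, 37, 47]
37 -> hit
47 -> hit
16 -> fault, evict 73, frames [37, 47, 16]
37 -> hit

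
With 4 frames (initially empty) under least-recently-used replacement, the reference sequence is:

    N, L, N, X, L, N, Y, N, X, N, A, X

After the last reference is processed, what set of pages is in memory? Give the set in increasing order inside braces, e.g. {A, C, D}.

{A, N, X, Y}

N -> miss, frames (N)
L -> miss, frames (N L)
N -> hit
X -> miss, frames (L N X)
L -> hit
N -> hit
Y -> miss, frames (X L N Y)
N -> hit
X -> hit
N -> hit
A -> miss, evict L, frames (Y X N A)
X -> hit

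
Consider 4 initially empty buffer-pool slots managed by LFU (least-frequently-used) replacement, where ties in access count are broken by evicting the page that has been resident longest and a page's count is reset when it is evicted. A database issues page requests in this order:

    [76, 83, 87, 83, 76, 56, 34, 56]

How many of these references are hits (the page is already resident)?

3

76 → miss, frames [76]
83 → miss, frames [76, 83]
87 → miss, frames [76, 83, 87]
83 → hit
76 → hit
56 → miss, frames [76, 83, 87, 56]
34 → miss, evict 87, frames [76, 83, 56, 34]
56 → hit
Hits: 3.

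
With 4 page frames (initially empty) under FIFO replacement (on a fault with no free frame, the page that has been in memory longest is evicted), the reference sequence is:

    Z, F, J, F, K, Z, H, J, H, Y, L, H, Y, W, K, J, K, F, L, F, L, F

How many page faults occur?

12

Z: miss, frames [Z]
F: miss, frames [Z, F]
J: miss, frames [Z, F, J]
F: hit
K: miss, frames [Z, F, J, K]
Z: hit
H: miss, evict Z, frames [F, J, K, H]
J: hit
H: hit
Y: miss, evict F, frames [J, K, H, Y]
L: miss, evict J, frames [K, H, Y, L]
H: hit
Y: hit
W: miss, evict K, frames [H, Y, L, W]
K: miss, evict H, frames [Y, L, W, K]
J: miss, evict Y, frames [L, W, K, J]
K: hit
F: miss, evict L, frames [W, K, J, F]
L: miss, evict W, frames [K, J, F, L]
F: hit
L: hit
F: hit
Page faults: 12.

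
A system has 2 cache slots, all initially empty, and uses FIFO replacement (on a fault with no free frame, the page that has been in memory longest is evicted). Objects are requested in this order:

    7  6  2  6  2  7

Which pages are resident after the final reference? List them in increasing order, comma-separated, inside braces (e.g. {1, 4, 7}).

{2, 7}

7: fault, frames {7}
6: fault, frames {7,6}
2: fault, evict 7, frames {6,2}
6: hit
2: hit
7: fault, evict 6, frames {2,7}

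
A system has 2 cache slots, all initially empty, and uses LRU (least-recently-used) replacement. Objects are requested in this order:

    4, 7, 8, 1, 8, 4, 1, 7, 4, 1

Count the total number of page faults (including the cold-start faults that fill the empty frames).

9

4: fault, frames [4]
7: fault, frames [4, 7]
8: fault, evict 4, frames [7, 8]
1: fault, evict 7, frames [8, 1]
8: hit
4: fault, evict 1, frames [8, 4]
1: fault, evict 8, frames [4, 1]
7: fault, evict 4, frames [1, 7]
4: fault, evict 1, frames [7, 4]
1: fault, evict 7, frames [4, 1]
Page faults: 9.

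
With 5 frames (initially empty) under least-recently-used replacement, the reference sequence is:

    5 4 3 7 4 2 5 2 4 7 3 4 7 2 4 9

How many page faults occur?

6

5 -> fault, frames {5}
4 -> fault, frames {5,4}
3 -> fault, frames {5,4,3}
7 -> fault, frames {5,4,3,7}
4 -> hit
2 -> fault, frames {5,3,7,4,2}
5 -> hit
2 -> hit
4 -> hit
7 -> hit
3 -> hit
4 -> hit
7 -> hit
2 -> hit
4 -> hit
9 -> fault, evict 5, frames {3,7,2,4,9}
Page faults: 6.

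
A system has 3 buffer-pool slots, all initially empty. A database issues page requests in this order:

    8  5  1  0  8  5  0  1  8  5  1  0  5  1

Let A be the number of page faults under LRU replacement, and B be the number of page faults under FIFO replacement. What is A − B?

2

Under LRU: F F F F F F . F F F . F . . → 10 faults.
Under FIFO: F F F F F F . F . . . F . . → 8 faults.
A − B = 10 − 8 = 2.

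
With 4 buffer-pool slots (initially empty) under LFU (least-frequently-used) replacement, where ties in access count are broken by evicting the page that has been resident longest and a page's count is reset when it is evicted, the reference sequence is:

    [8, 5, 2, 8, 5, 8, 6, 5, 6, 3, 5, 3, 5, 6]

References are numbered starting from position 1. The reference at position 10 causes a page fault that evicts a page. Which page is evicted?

2

pos 1: 8 → miss, frames [8]
pos 2: 5 → miss, frames [8, 5]
pos 3: 2 → miss, frames [8, 5, 2]
pos 4: 8 → hit
pos 5: 5 → hit
pos 6: 8 → hit
pos 7: 6 → miss, frames [8, 5, 2, 6]
pos 8: 5 → hit
pos 9: 6 → hit
pos 10: 3 → miss, evict 2, frames [8, 5, 6, 3]
At position 10, page 2 is evicted.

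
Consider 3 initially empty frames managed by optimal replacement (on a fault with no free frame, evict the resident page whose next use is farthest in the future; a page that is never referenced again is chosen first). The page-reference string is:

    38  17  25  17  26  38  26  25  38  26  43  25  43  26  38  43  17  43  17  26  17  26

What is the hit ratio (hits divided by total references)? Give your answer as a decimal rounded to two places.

38: miss, frames [38]
17: miss, frames [38, 17]
25: miss, frames [38, 17, 25]
17: hit
26: miss, evict 17, frames [38, 25, 26]
38: hit
26: hit
25: hit
38: hit
26: hit
43: miss, evict 38, frames [25, 26, 43]
25: hit
43: hit
26: hit
38: miss, evict 25, frames [26, 43, 38]
43: hit
17: miss, evict 38, frames [26, 43, 17]
43: hit
17: hit
26: hit
17: hit
26: hit
Hits: 15 of 22 references → 15/22 = 0.6818.

0.68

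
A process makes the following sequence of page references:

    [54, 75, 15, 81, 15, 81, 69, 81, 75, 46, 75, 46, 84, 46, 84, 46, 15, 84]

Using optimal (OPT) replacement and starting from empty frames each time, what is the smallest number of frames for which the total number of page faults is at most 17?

f=1: 18 faults
f=2: 9 faults
f=3: 8 faults
f=4: 7 faults
f=5: 7 faults
f=6: 7 faults
f=7: 7 faults
Smallest f with faults ≤ 17 is 2.

2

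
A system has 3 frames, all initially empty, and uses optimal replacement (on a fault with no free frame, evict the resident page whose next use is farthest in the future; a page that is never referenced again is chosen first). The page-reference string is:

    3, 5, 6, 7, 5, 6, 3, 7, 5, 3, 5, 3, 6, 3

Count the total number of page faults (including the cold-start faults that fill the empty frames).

3 -> miss, frames [3]
5 -> miss, frames [3, 5]
6 -> miss, frames [3, 5, 6]
7 -> miss, evict 3, frames [5, 6, 7]
5 -> hit
6 -> hit
3 -> miss, evict 6, frames [5, 7, 3]
7 -> hit
5 -> hit
3 -> hit
5 -> hit
3 -> hit
6 -> miss, evict 7, frames [5, 3, 6]
3 -> hit
Page faults: 6.

6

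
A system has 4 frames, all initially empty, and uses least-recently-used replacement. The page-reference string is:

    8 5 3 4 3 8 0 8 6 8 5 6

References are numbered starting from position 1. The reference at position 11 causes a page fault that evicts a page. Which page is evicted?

pos 1: 8: miss, frames {8}
pos 2: 5: miss, frames {8,5}
pos 3: 3: miss, frames {8,5,3}
pos 4: 4: miss, frames {8,5,3,4}
pos 5: 3: hit
pos 6: 8: hit
pos 7: 0: miss, evict 5, frames {4,3,8,0}
pos 8: 8: hit
pos 9: 6: miss, evict 4, frames {3,0,8,6}
pos 10: 8: hit
pos 11: 5: miss, evict 3, frames {0,6,8,5}
At position 11, page 3 is evicted.

3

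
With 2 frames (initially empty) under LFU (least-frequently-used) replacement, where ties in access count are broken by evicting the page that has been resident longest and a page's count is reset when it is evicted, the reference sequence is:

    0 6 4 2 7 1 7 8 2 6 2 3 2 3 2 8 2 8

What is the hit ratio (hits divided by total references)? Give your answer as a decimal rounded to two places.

0 → miss, frames [0]
6 → miss, frames [0, 6]
4 → miss, evict 0, frames [6, 4]
2 → miss, evict 6, frames [4, 2]
7 → miss, evict 4, frames [2, 7]
1 → miss, evict 2, frames [7, 1]
7 → hit
8 → miss, evict 1, frames [7, 8]
2 → miss, evict 8, frames [7, 2]
6 → miss, evict 2, frames [7, 6]
2 → miss, evict 6, frames [7, 2]
3 → miss, evict 2, frames [7, 3]
2 → miss, evict 3, frames [7, 2]
3 → miss, evict 2, frames [7, 3]
2 → miss, evict 3, frames [7, 2]
8 → miss, evict 2, frames [7, 8]
2 → miss, evict 8, frames [7, 2]
8 → miss, evict 2, frames [7, 8]
Hits: 1 of 18 references → 1/18 = 0.0556.

0.06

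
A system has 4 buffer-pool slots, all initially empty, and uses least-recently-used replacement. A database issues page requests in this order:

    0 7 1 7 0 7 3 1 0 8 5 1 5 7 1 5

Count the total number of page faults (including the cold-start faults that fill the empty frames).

0 → fault, frames {0}
7 → fault, frames {0,7}
1 → fault, frames {0,7,1}
7 → hit
0 → hit
7 → hit
3 → fault, frames {1,0,7,3}
1 → hit
0 → hit
8 → fault, evict 7, frames {3,1,0,8}
5 → fault, evict 3, frames {1,0,8,5}
1 → hit
5 → hit
7 → fault, evict 0, frames {8,1,5,7}
1 → hit
5 → hit
Page faults: 7.

7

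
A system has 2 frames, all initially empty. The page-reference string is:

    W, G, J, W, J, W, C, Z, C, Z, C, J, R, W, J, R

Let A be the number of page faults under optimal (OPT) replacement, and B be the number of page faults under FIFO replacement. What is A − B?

-2

Under OPT: F F F . . . F F . . . F F F . F → 9 faults.
Under FIFO: F F F F . . F F . . . F F F F F → 11 faults.
A − B = 9 − 11 = -2.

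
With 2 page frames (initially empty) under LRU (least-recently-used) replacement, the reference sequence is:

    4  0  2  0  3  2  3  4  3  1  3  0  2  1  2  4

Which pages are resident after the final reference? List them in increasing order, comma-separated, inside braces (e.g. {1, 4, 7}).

{2, 4}

4 → fault, frames [4]
0 → fault, frames [4, 0]
2 → fault, evict 4, frames [0, 2]
0 → hit
3 → fault, evict 2, frames [0, 3]
2 → fault, evict 0, frames [3, 2]
3 → hit
4 → fault, evict 2, frames [3, 4]
3 → hit
1 → fault, evict 4, frames [3, 1]
3 → hit
0 → fault, evict 1, frames [3, 0]
2 → fault, evict 3, frames [0, 2]
1 → fault, evict 0, frames [2, 1]
2 → hit
4 → fault, evict 1, frames [2, 4]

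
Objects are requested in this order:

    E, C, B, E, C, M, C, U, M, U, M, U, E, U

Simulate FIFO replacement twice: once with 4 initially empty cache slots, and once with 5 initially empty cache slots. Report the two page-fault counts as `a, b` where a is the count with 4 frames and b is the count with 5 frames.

6, 5

4 frames: F F F . . F . F . . . . F . → 6 faults.
5 frames: F F F . . F . F . . . . . . → 5 faults.
5 < 6: adding a frame reduced faults, as is typical.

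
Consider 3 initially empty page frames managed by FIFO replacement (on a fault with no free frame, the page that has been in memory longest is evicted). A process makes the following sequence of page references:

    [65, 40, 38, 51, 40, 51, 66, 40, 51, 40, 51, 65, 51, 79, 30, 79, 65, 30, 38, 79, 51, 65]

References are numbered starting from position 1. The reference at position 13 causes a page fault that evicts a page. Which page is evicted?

pos 1: 65 -> fault, frames {65}
pos 2: 40 -> fault, frames {65,40}
pos 3: 38 -> fault, frames {65,40,38}
pos 4: 51 -> fault, evict 65, frames {40,38,51}
pos 5: 40 -> hit
pos 6: 51 -> hit
pos 7: 66 -> fault, evict 40, frames {38,51,66}
pos 8: 40 -> fault, evict 38, frames {51,66,40}
pos 9: 51 -> hit
pos 10: 40 -> hit
pos 11: 51 -> hit
pos 12: 65 -> fault, evict 51, frames {66,40,65}
pos 13: 51 -> fault, evict 66, frames {40,65,51}
At position 13, page 66 is evicted.

66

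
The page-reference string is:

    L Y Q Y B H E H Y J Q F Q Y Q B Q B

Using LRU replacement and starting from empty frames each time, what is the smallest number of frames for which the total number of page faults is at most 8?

f=1: 18 faults
f=2: 12 faults
f=3: 12 faults
f=4: 10 faults
f=5: 10 faults
f=6: 9 faults
f=7: 8 faults
f=8: 8 faults
Smallest f with faults ≤ 8 is 7.

7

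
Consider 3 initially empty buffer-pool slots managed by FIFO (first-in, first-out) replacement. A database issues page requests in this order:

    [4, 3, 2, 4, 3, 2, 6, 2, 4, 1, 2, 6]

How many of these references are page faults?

4 → fault, frames (4)
3 → fault, frames (4 3)
2 → fault, frames (4 3 2)
4 → hit
3 → hit
2 → hit
6 → fault, evict 4, frames (3 2 6)
2 → hit
4 → fault, evict 3, frames (2 6 4)
1 → fault, evict 2, frames (6 4 1)
2 → fault, evict 6, frames (4 1 2)
6 → fault, evict 4, frames (1 2 6)
Page faults: 8.

8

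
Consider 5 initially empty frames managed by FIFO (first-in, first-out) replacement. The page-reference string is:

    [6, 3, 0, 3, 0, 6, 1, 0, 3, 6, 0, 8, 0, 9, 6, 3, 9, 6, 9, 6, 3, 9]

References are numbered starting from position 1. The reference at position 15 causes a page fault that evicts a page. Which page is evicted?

3

pos 1: 6 -> miss, frames {6}
pos 2: 3 -> miss, frames {6,3}
pos 3: 0 -> miss, frames {6,3,0}
pos 4: 3 -> hit
pos 5: 0 -> hit
pos 6: 6 -> hit
pos 7: 1 -> miss, frames {6,3,0,1}
pos 8: 0 -> hit
pos 9: 3 -> hit
pos 10: 6 -> hit
pos 11: 0 -> hit
pos 12: 8 -> miss, frames {6,3,0,1,8}
pos 13: 0 -> hit
pos 14: 9 -> miss, evict 6, frames {3,0,1,8,9}
pos 15: 6 -> miss, evict 3, frames {0,1,8,9,6}
At position 15, page 3 is evicted.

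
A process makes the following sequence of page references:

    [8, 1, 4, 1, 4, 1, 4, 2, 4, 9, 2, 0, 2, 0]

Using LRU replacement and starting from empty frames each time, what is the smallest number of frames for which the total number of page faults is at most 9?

f=1: 14 faults
f=2: 7 faults
f=3: 6 faults
f=4: 6 faults
f=5: 6 faults
f=6: 6 faults
Smallest f with faults ≤ 9 is 2.

2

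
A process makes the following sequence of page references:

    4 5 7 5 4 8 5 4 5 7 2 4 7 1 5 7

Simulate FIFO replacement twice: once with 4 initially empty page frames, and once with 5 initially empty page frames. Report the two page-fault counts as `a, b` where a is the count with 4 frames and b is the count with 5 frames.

4 frames: F F F . . F . . . . F F . F F F → 9 faults.
5 frames: F F F . . F . . . . F . . F . . → 6 faults.
6 < 9: adding a frame reduced faults, as is typical.

9, 6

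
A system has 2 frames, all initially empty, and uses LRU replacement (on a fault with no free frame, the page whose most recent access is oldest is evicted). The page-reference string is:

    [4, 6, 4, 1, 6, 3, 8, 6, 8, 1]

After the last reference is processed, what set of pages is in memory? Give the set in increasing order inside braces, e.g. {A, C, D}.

{1, 8}

4: fault, frames (4)
6: fault, frames (4 6)
4: hit
1: fault, evict 6, frames (4 1)
6: fault, evict 4, frames (1 6)
3: fault, evict 1, frames (6 3)
8: fault, evict 6, frames (3 8)
6: fault, evict 3, frames (8 6)
8: hit
1: fault, evict 6, frames (8 1)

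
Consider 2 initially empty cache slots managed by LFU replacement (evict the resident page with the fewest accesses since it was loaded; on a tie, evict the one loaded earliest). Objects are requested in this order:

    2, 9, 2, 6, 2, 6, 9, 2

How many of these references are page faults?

4

2 -> fault, frames {2}
9 -> fault, frames {2,9}
2 -> hit
6 -> fault, evict 9, frames {2,6}
2 -> hit
6 -> hit
9 -> fault, evict 6, frames {2,9}
2 -> hit
Page faults: 4.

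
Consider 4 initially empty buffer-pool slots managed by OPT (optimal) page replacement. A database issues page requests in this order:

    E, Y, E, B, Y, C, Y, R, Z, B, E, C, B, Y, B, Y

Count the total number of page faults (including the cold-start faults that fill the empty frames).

E -> fault, frames {E}
Y -> fault, frames {E,Y}
E -> hit
B -> fault, frames {E,Y,B}
Y -> hit
C -> fault, frames {E,Y,B,C}
Y -> hit
R -> fault, evict Y, frames {E,B,C,R}
Z -> fault, evict R, frames {E,B,C,Z}
B -> hit
E -> hit
C -> hit
B -> hit
Y -> fault, evict Z, frames {E,B,C,Y}
B -> hit
Y -> hit
Page faults: 7.

7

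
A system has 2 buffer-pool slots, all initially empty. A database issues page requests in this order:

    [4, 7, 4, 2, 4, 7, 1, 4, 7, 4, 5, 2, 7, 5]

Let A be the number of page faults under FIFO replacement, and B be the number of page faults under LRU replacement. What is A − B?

1

Under FIFO: F F . F F F F F F . F F F F → 12 faults.
Under LRU: F F . F . F F F F . F F F F → 11 faults.
A − B = 12 − 11 = 1.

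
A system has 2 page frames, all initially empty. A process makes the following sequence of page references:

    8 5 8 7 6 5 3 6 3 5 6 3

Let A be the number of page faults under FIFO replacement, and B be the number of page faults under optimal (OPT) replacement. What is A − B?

Under FIFO: F F . F F F F F . F . F → 9 faults.
Under OPT: F F . F F . F . . F . F → 7 faults.
A − B = 9 − 7 = 2.

2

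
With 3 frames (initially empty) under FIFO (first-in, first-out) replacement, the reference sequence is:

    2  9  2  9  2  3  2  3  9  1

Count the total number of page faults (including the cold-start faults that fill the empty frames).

2 -> miss, frames [2]
9 -> miss, frames [2, 9]
2 -> hit
9 -> hit
2 -> hit
3 -> miss, frames [2, 9, 3]
2 -> hit
3 -> hit
9 -> hit
1 -> miss, evict 2, frames [9, 3, 1]
Page faults: 4.

4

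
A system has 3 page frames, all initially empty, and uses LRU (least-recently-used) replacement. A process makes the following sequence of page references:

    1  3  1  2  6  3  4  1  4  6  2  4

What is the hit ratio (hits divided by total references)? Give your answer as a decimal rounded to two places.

1 -> miss, frames [1]
3 -> miss, frames [1, 3]
1 -> hit
2 -> miss, frames [3, 1, 2]
6 -> miss, evict 3, frames [1, 2, 6]
3 -> miss, evict 1, frames [2, 6, 3]
4 -> miss, evict 2, frames [6, 3, 4]
1 -> miss, evict 6, frames [3, 4, 1]
4 -> hit
6 -> miss, evict 3, frames [1, 4, 6]
2 -> miss, evict 1, frames [4, 6, 2]
4 -> hit
Hits: 3 of 12 references → 3/12 = 0.2500.

0.25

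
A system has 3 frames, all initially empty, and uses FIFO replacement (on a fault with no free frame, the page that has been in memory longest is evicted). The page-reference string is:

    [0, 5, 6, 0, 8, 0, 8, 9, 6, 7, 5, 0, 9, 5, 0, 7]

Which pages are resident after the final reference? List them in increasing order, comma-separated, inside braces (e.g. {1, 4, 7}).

{0, 7, 9}

0 → miss, frames [0]
5 → miss, frames [0, 5]
6 → miss, frames [0, 5, 6]
0 → hit
8 → miss, evict 0, frames [5, 6, 8]
0 → miss, evict 5, frames [6, 8, 0]
8 → hit
9 → miss, evict 6, frames [8, 0, 9]
6 → miss, evict 8, frames [0, 9, 6]
7 → miss, evict 0, frames [9, 6, 7]
5 → miss, evict 9, frames [6, 7, 5]
0 → miss, evict 6, frames [7, 5, 0]
9 → miss, evict 7, frames [5, 0, 9]
5 → hit
0 → hit
7 → miss, evict 5, frames [0, 9, 7]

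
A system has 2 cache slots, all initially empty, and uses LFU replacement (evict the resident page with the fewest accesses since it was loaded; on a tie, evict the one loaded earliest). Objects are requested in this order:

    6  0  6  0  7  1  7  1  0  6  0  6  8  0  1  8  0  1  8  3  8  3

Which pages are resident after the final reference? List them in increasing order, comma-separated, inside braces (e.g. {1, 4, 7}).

6 -> fault, frames (6)
0 -> fault, frames (6 0)
6 -> hit
0 -> hit
7 -> fault, evict 6, frames (0 7)
1 -> fault, evict 7, frames (0 1)
7 -> fault, evict 1, frames (0 7)
1 -> fault, evict 7, frames (0 1)
0 -> hit
6 -> fault, evict 1, frames (0 6)
0 -> hit
6 -> hit
8 -> fault, evict 6, frames (0 8)
0 -> hit
1 -> fault, evict 8, frames (0 1)
8 -> fault, evict 1, frames (0 8)
0 -> hit
1 -> fault, evict 8, frames (0 1)
8 -> fault, evict 1, frames (0 8)
3 -> fault, evict 8, frames (0 3)
8 -> fault, evict 3, frames (0 8)
3 -> fault, evict 8, frames (0 3)

{0, 3}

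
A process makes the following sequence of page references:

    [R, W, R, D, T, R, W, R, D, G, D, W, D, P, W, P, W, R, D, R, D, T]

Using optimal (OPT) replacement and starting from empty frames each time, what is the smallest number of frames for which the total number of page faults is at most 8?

4

f=1: 22 faults
f=2: 12 faults
f=3: 9 faults
f=4: 7 faults
f=5: 6 faults
f=6: 6 faults
Smallest f with faults ≤ 8 is 4.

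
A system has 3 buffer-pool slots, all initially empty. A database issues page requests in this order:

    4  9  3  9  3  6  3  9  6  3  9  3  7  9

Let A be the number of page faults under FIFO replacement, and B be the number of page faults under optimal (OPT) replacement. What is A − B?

Under FIFO: F F F . . F . . . . . . F F → 6 faults.
Under OPT: F F F . . F . . . . . . F . → 5 faults.
A − B = 6 − 5 = 1.

1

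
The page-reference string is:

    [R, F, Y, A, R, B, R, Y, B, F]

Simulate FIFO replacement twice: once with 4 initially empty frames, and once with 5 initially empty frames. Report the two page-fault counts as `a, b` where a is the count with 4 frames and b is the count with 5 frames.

4 frames: F F F F . F F . . F → 7 faults.
5 frames: F F F F . F . . . . → 5 faults.
5 < 7: adding a frame reduced faults, as is typical.

7, 5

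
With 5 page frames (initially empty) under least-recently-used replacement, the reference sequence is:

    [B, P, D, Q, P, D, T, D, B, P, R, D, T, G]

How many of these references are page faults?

B -> miss, frames [B]
P -> miss, frames [B, P]
D -> miss, frames [B, P, D]
Q -> miss, frames [B, P, D, Q]
P -> hit
D -> hit
T -> miss, frames [B, Q, P, D, T]
D -> hit
B -> hit
P -> hit
R -> miss, evict Q, frames [T, D, B, P, R]
D -> hit
T -> hit
G -> miss, evict B, frames [P, R, D, T, G]
Page faults: 7.

7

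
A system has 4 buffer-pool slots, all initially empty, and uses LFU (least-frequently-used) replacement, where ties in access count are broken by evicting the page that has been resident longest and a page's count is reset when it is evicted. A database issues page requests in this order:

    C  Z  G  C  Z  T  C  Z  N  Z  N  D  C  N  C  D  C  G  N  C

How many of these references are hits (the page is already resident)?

C: fault, frames {C}
Z: fault, frames {C,Z}
G: fault, frames {C,Z,G}
C: hit
Z: hit
T: fault, frames {C,Z,G,T}
C: hit
Z: hit
N: fault, evict G, frames {C,Z,T,N}
Z: hit
N: hit
D: fault, evict T, frames {C,Z,N,D}
C: hit
N: hit
C: hit
D: hit
C: hit
G: fault, evict D, frames {C,Z,N,G}
N: hit
C: hit
Hits: 13.

13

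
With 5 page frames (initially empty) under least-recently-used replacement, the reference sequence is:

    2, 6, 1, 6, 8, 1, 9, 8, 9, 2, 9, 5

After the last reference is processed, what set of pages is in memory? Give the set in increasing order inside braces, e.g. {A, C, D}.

{1, 2, 5, 8, 9}

2: fault, frames [2]
6: fault, frames [2, 6]
1: fault, frames [2, 6, 1]
6: hit
8: fault, frames [2, 1, 6, 8]
1: hit
9: fault, frames [2, 6, 8, 1, 9]
8: hit
9: hit
2: hit
9: hit
5: fault, evict 6, frames [1, 8, 2, 9, 5]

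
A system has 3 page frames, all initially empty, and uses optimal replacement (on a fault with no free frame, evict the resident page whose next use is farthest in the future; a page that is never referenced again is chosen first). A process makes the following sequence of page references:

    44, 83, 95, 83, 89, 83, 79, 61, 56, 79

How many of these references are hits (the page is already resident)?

44 → fault, frames (44)
83 → fault, frames (44 83)
95 → fault, frames (44 83 95)
83 → hit
89 → fault, evict 95, frames (44 83 89)
83 → hit
79 → fault, evict 89, frames (44 83 79)
61 → fault, evict 83, frames (44 79 61)
56 → fault, evict 61, frames (44 79 56)
79 → hit
Hits: 3.

3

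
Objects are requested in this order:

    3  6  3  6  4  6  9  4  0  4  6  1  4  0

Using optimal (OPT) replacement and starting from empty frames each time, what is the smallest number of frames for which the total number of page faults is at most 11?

2

f=1: 14 faults
f=2: 8 faults
f=3: 6 faults
f=4: 6 faults
f=5: 6 faults
f=6: 6 faults
Smallest f with faults ≤ 11 is 2.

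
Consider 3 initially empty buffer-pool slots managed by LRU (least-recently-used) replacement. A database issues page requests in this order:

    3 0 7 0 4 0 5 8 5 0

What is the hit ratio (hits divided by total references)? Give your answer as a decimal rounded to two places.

3: miss, frames [3]
0: miss, frames [3, 0]
7: miss, frames [3, 0, 7]
0: hit
4: miss, evict 3, frames [7, 0, 4]
0: hit
5: miss, evict 7, frames [4, 0, 5]
8: miss, evict 4, frames [0, 5, 8]
5: hit
0: hit
Hits: 4 of 10 references → 4/10 = 0.4000.

0.40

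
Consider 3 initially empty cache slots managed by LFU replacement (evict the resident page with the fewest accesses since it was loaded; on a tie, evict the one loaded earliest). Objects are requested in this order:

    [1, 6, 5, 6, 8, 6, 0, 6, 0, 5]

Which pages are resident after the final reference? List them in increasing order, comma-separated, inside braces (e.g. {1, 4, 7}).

{0, 5, 6}

1 -> fault, frames {1}
6 -> fault, frames {1,6}
5 -> fault, frames {1,6,5}
6 -> hit
8 -> fault, evict 1, frames {6,5,8}
6 -> hit
0 -> fault, evict 5, frames {6,8,0}
6 -> hit
0 -> hit
5 -> fault, evict 8, frames {6,0,5}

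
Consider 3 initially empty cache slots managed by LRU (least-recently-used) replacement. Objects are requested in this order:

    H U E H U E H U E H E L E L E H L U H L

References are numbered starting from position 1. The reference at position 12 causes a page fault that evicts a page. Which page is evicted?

pos 1: H: fault, frames (H)
pos 2: U: fault, frames (H U)
pos 3: E: fault, frames (H U E)
pos 4: H: hit
pos 5: U: hit
pos 6: E: hit
pos 7: H: hit
pos 8: U: hit
pos 9: E: hit
pos 10: H: hit
pos 11: E: hit
pos 12: L: fault, evict U, frames (H E L)
At position 12, page U is evicted.

U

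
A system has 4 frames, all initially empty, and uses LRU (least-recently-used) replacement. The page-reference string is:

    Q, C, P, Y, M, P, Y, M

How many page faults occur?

5

Q -> fault, frames {Q}
C -> fault, frames {Q,C}
P -> fault, frames {Q,C,P}
Y -> fault, frames {Q,C,P,Y}
M -> fault, evict Q, frames {C,P,Y,M}
P -> hit
Y -> hit
M -> hit
Page faults: 5.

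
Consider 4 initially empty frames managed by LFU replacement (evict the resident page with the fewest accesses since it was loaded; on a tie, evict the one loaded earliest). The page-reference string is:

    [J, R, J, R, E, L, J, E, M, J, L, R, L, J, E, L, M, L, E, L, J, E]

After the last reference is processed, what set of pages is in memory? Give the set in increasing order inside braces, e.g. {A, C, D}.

J → miss, frames (J)
R → miss, frames (J R)
J → hit
R → hit
E → miss, frames (J R E)
L → miss, frames (J R E L)
J → hit
E → hit
M → miss, evict L, frames (J R E M)
J → hit
L → miss, evict M, frames (J R E L)
R → hit
L → hit
J → hit
E → hit
L → hit
M → miss, evict R, frames (J E L M)
L → hit
E → hit
L → hit
J → hit
E → hit

{E, J, L, M}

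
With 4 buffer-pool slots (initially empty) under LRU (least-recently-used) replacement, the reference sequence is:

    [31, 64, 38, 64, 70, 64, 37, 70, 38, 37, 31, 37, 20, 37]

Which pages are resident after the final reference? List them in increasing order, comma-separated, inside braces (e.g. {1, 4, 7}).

{20, 31, 37, 38}

31 -> miss, frames [31]
64 -> miss, frames [31, 64]
38 -> miss, frames [31, 64, 38]
64 -> hit
70 -> miss, frames [31, 38, 64, 70]
64 -> hit
37 -> miss, evict 31, frames [38, 70, 64, 37]
70 -> hit
38 -> hit
37 -> hit
31 -> miss, evict 64, frames [70, 38, 37, 31]
37 -> hit
20 -> miss, evict 70, frames [38, 31, 37, 20]
37 -> hit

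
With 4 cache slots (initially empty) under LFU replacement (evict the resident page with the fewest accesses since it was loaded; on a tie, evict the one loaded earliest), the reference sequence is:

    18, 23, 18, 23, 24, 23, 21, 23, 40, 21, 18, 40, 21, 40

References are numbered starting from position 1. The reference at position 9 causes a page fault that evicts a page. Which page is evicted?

pos 1: 18 -> miss, frames [18]
pos 2: 23 -> miss, frames [18, 23]
pos 3: 18 -> hit
pos 4: 23 -> hit
pos 5: 24 -> miss, frames [18, 23, 24]
pos 6: 23 -> hit
pos 7: 21 -> miss, frames [18, 23, 24, 21]
pos 8: 23 -> hit
pos 9: 40 -> miss, evict 24, frames [18, 23, 21, 40]
At position 9, page 24 is evicted.

24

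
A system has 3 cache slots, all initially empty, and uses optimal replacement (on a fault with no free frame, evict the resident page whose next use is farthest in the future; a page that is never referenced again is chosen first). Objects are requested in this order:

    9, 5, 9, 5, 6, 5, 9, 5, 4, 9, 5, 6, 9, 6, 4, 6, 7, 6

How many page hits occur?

12

9 → fault, frames [9]
5 → fault, frames [9, 5]
9 → hit
5 → hit
6 → fault, frames [9, 5, 6]
5 → hit
9 → hit
5 → hit
4 → fault, evict 6, frames [9, 5, 4]
9 → hit
5 → hit
6 → fault, evict 5, frames [9, 4, 6]
9 → hit
6 → hit
4 → hit
6 → hit
7 → fault, evict 4, frames [9, 6, 7]
6 → hit
Hits: 12.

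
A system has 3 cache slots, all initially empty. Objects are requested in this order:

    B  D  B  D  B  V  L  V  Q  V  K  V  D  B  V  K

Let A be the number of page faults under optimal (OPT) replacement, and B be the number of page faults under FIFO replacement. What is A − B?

Under OPT: F F . . . F F . F . F . . F . . → 7 faults.
Under FIFO: F F . . . F F . F . F F F F . F → 10 faults.
A − B = 7 − 10 = -3.

-3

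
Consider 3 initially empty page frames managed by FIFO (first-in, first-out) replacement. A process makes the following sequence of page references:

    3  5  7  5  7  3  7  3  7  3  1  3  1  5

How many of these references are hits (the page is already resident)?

3: fault, frames (3)
5: fault, frames (3 5)
7: fault, frames (3 5 7)
5: hit
7: hit
3: hit
7: hit
3: hit
7: hit
3: hit
1: fault, evict 3, frames (5 7 1)
3: fault, evict 5, frames (7 1 3)
1: hit
5: fault, evict 7, frames (1 3 5)
Hits: 8.

8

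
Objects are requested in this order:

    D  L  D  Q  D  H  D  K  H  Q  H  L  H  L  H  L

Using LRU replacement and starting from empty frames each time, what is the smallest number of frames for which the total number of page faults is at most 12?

f=1: 16 faults
f=2: 8 faults
f=3: 7 faults
f=4: 6 faults
f=5: 5 faults
Smallest f with faults ≤ 12 is 2.

2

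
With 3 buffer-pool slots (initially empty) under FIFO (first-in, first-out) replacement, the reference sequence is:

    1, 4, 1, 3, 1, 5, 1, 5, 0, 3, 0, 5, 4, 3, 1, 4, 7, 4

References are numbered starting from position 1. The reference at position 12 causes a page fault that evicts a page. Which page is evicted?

pos 1: 1 -> fault, frames (1)
pos 2: 4 -> fault, frames (1 4)
pos 3: 1 -> hit
pos 4: 3 -> fault, frames (1 4 3)
pos 5: 1 -> hit
pos 6: 5 -> fault, evict 1, frames (4 3 5)
pos 7: 1 -> fault, evict 4, frames (3 5 1)
pos 8: 5 -> hit
pos 9: 0 -> fault, evict 3, frames (5 1 0)
pos 10: 3 -> fault, evict 5, frames (1 0 3)
pos 11: 0 -> hit
pos 12: 5 -> fault, evict 1, frames (0 3 5)
At position 12, page 1 is evicted.

1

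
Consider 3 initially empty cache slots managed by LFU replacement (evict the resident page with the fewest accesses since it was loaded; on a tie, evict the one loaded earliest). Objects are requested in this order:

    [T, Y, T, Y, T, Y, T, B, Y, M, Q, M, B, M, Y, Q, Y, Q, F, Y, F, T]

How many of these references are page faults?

T -> miss, frames {T}
Y -> miss, frames {T,Y}
T -> hit
Y -> hit
T -> hit
Y -> hit
T -> hit
B -> miss, frames {T,Y,B}
Y -> hit
M -> miss, evict B, frames {T,Y,M}
Q -> miss, evict M, frames {T,Y,Q}
M -> miss, evict Q, frames {T,Y,M}
B -> miss, evict M, frames {T,Y,B}
M -> miss, evict B, frames {T,Y,M}
Y -> hit
Q -> miss, evict M, frames {T,Y,Q}
Y -> hit
Q -> hit
F -> miss, evict Q, frames {T,Y,F}
Y -> hit
F -> hit
T -> hit
Page faults: 10.

10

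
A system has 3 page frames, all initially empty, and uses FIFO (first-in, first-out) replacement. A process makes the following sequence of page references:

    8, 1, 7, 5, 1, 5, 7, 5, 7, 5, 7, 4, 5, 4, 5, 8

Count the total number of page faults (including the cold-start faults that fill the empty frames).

8 → miss, frames [8]
1 → miss, frames [8, 1]
7 → miss, frames [8, 1, 7]
5 → miss, evict 8, frames [1, 7, 5]
1 → hit
5 → hit
7 → hit
5 → hit
7 → hit
5 → hit
7 → hit
4 → miss, evict 1, frames [7, 5, 4]
5 → hit
4 → hit
5 → hit
8 → miss, evict 7, frames [5, 4, 8]
Page faults: 6.

6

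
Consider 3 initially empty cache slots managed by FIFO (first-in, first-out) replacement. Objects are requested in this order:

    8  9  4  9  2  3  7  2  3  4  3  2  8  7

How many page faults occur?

8 -> miss, frames (8)
9 -> miss, frames (8 9)
4 -> miss, frames (8 9 4)
9 -> hit
2 -> miss, evict 8, frames (9 4 2)
3 -> miss, evict 9, frames (4 2 3)
7 -> miss, evict 4, frames (2 3 7)
2 -> hit
3 -> hit
4 -> miss, evict 2, frames (3 7 4)
3 -> hit
2 -> miss, evict 3, frames (7 4 2)
8 -> miss, evict 7, frames (4 2 8)
7 -> miss, evict 4, frames (2 8 7)
Page faults: 10.

10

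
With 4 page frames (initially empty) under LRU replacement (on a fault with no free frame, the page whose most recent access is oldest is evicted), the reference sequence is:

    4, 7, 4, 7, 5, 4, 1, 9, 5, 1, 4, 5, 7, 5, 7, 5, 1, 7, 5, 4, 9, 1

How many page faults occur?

4: miss, frames (4)
7: miss, frames (4 7)
4: hit
7: hit
5: miss, frames (4 7 5)
4: hit
1: miss, frames (7 5 4 1)
9: miss, evict 7, frames (5 4 1 9)
5: hit
1: hit
4: hit
5: hit
7: miss, evict 9, frames (1 4 5 7)
5: hit
7: hit
5: hit
1: hit
7: hit
5: hit
4: hit
9: miss, evict 1, frames (7 5 4 9)
1: miss, evict 7, frames (5 4 9 1)
Page faults: 8.

8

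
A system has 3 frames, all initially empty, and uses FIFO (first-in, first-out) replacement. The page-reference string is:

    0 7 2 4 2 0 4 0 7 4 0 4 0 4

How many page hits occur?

8

0: miss, frames {0}
7: miss, frames {0,7}
2: miss, frames {0,7,2}
4: miss, evict 0, frames {7,2,4}
2: hit
0: miss, evict 7, frames {2,4,0}
4: hit
0: hit
7: miss, evict 2, frames {4,0,7}
4: hit
0: hit
4: hit
0: hit
4: hit
Hits: 8.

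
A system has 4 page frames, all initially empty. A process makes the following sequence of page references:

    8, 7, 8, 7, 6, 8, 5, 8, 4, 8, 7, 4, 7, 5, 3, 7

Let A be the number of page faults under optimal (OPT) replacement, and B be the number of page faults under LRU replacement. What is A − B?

-1

Under OPT: F F . . F . F . F . . . . . F . → 6 faults.
Under LRU: F F . . F . F . F . F . . . F . → 7 faults.
A − B = 6 − 7 = -1.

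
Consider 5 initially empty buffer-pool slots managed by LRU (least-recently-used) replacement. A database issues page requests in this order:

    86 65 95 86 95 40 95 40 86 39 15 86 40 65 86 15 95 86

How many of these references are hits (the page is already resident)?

10

86 -> fault, frames [86]
65 -> fault, frames [86, 65]
95 -> fault, frames [86, 65, 95]
86 -> hit
95 -> hit
40 -> fault, frames [65, 86, 95, 40]
95 -> hit
40 -> hit
86 -> hit
39 -> fault, frames [65, 95, 40, 86, 39]
15 -> fault, evict 65, frames [95, 40, 86, 39, 15]
86 -> hit
40 -> hit
65 -> fault, evict 95, frames [39, 15, 86, 40, 65]
86 -> hit
15 -> hit
95 -> fault, evict 39, frames [40, 65, 86, 15, 95]
86 -> hit
Hits: 10.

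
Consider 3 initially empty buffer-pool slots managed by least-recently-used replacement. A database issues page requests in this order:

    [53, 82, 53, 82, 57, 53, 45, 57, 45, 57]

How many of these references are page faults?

4

53: fault, frames {53}
82: fault, frames {53,82}
53: hit
82: hit
57: fault, frames {53,82,57}
53: hit
45: fault, evict 82, frames {57,53,45}
57: hit
45: hit
57: hit
Page faults: 4.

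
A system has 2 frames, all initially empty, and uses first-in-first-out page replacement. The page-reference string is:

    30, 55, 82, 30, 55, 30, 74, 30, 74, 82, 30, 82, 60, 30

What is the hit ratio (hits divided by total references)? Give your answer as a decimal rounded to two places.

30: miss, frames {30}
55: miss, frames {30,55}
82: miss, evict 30, frames {55,82}
30: miss, evict 55, frames {82,30}
55: miss, evict 82, frames {30,55}
30: hit
74: miss, evict 30, frames {55,74}
30: miss, evict 55, frames {74,30}
74: hit
82: miss, evict 74, frames {30,82}
30: hit
82: hit
60: miss, evict 30, frames {82,60}
30: miss, evict 82, frames {60,30}
Hits: 4 of 14 references → 4/14 = 0.2857.

0.29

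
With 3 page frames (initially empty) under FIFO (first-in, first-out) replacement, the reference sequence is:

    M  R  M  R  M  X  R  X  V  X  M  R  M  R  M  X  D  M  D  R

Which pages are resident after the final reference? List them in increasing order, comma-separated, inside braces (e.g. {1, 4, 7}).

{D, M, R}

M: miss, frames (M)
R: miss, frames (M R)
M: hit
R: hit
M: hit
X: miss, frames (M R X)
R: hit
X: hit
V: miss, evict M, frames (R X V)
X: hit
M: miss, evict R, frames (X V M)
R: miss, evict X, frames (V M R)
M: hit
R: hit
M: hit
X: miss, evict V, frames (M R X)
D: miss, evict M, frames (R X D)
M: miss, evict R, frames (X D M)
D: hit
R: miss, evict X, frames (D M R)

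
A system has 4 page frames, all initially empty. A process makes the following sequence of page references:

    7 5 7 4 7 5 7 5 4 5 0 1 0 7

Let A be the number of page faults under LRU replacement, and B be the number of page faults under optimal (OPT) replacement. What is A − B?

1

Under LRU: F F . F . . . . . . F F . F → 6 faults.
Under OPT: F F . F . . . . . . F F . . → 5 faults.
A − B = 6 − 5 = 1.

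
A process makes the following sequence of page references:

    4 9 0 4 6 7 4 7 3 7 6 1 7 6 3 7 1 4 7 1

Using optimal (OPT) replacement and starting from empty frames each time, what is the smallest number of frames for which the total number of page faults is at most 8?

f=1: 20 faults
f=2: 13 faults
f=3: 9 faults
f=4: 8 faults
f=5: 7 faults
f=6: 7 faults
f=7: 7 faults
Smallest f with faults ≤ 8 is 4.

4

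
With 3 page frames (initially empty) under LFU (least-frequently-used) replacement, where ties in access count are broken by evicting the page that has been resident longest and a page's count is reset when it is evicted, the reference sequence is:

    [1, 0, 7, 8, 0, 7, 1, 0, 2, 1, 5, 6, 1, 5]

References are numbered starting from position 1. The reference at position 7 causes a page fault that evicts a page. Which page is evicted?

pos 1: 1: miss, frames {1}
pos 2: 0: miss, frames {1,0}
pos 3: 7: miss, frames {1,0,7}
pos 4: 8: miss, evict 1, frames {0,7,8}
pos 5: 0: hit
pos 6: 7: hit
pos 7: 1: miss, evict 8, frames {0,7,1}
At position 7, page 8 is evicted.

8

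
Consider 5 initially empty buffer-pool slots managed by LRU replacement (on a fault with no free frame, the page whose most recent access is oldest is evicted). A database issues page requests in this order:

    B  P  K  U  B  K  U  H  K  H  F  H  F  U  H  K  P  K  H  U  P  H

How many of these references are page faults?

7

B -> fault, frames {B}
P -> fault, frames {B,P}
K -> fault, frames {B,P,K}
U -> fault, frames {B,P,K,U}
B -> hit
K -> hit
U -> hit
H -> fault, frames {P,B,K,U,H}
K -> hit
H -> hit
F -> fault, evict P, frames {B,U,K,H,F}
H -> hit
F -> hit
U -> hit
H -> hit
K -> hit
P -> fault, evict B, frames {F,U,H,K,P}
K -> hit
H -> hit
U -> hit
P -> hit
H -> hit
Page faults: 7.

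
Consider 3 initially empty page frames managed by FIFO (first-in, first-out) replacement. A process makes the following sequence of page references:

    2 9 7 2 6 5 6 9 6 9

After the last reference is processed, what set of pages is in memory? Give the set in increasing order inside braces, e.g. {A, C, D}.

2 → miss, frames [2]
9 → miss, frames [2, 9]
7 → miss, frames [2, 9, 7]
2 → hit
6 → miss, evict 2, frames [9, 7, 6]
5 → miss, evict 9, frames [7, 6, 5]
6 → hit
9 → miss, evict 7, frames [6, 5, 9]
6 → hit
9 → hit

{5, 6, 9}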